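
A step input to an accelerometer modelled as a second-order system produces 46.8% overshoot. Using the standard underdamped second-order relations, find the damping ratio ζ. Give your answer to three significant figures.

ζ = −ln(OS)/√(π² + (ln OS)²). With OS = 0.468, ln OS = −0.7593 and ζ = 0.7593/3.232 = 0.235.

ζ ≈ 0.235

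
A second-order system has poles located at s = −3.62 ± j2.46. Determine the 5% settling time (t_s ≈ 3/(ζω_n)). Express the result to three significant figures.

For poles at −σ ± jω_d, ζω_n = σ = 3.62, so t_s ≈ 3/σ = 0.829 s.

t_s ≈ 0.829 s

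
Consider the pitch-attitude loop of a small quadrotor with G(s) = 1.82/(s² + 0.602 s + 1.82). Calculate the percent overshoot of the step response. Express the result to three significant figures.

ω_n = √1.82 = 1.35 rad/s; ζ = 0.602/(2·1.35) = 0.223.
%OS = 100 e^{−πζ/√(1−ζ²)} with ζ = 0.223 gives 48.7%.

%OS ≈ 48.7%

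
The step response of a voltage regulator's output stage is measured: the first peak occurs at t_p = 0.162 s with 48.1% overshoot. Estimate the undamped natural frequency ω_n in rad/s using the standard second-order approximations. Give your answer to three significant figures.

The overshoot fixes ζ = −ln(OS)/√(π²+ln²(OS)) = 0.227.
From t_p = π/ω_d, ω_d = π/0.162 = 19.4 rad/s, so ω_n = ω_d/√(1−ζ²) = 19.9 rad/s.

ω_n ≈ 19.9 rad/s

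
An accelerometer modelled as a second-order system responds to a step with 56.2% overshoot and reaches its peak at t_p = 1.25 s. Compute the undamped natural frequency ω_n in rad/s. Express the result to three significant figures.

ω_n ≈ 2.56 rad/s

From the overshoot, ζ = −ln(OS)/√(π²+ln²(OS)) = 0.180.
From t_p = π/ω_d, ω_d = π/1.25 = 2.51 rad/s, so ω_n = ω_d/√(1−ζ²) = 2.56 rad/s.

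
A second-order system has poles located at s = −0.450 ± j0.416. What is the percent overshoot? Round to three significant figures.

The poles are at −σ ± jω_d with σ = 0.450 and ω_d = 0.416, so ω_n = √(σ²+ω_d²) = 0.613 rad/s and ζ = σ/ω_n = 0.734.
%OS = 100 e^{−πζ/√(1−ζ²)} with ζ = 0.734 gives 3.34%.

%OS ≈ 3.34%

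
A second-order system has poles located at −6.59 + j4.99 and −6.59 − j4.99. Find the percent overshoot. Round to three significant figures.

%OS ≈ 1.58%

|pole| = ω_n = √(6.59² + 4.99²) = 8.27 rad/s; ζ = cos θ = σ/ω_n = 0.797.
%OS = 100·exp(−πζ/√(1−ζ²)) = 1.58%.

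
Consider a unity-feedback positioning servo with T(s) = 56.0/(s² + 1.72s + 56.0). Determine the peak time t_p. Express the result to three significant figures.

ω_n = √56.0 = 7.48 rad/s; ζ = 1.72/(2·7.48) = 0.115.
ω_d = ω_n√(1−ζ²) = 7.43 rad/s. Then t_p = π/ω_d = 0.423 s.

t_p ≈ 0.423 s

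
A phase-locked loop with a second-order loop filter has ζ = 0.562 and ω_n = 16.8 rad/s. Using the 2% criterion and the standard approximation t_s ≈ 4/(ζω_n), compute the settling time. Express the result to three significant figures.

t_s ≈ 4/(ζω_n) = 4/(0.562 × 16.8) = 0.424 s.

t_s ≈ 0.424 s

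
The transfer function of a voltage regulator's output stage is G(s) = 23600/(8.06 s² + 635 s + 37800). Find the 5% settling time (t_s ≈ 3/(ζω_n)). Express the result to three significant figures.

t_s ≈ 0.0762 s

Dividing through by 8.06: denominator becomes s² + 78.78 s + 4690.
So ω_n = √4690 = 68.5 rad/s and ζ = 78.78/(2·68.5) = 0.575.
t_s ≈ 3/(ζω_n) = 0.0762 s.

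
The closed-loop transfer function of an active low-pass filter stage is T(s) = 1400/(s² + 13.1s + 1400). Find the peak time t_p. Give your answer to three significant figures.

t_p ≈ 0.0853 s

Matching coefficients with s² + 2ζω_n s + ω_n² gives ω_n² = 1400 ⇒ ω_n = 37.4 rad/s, and ζ = 13.1/(2ω_n) = 0.175.
The damped frequency ω_d = ω_n√(1−ζ²) = 36.8 rad/s. Then t_p = π/ω_d = 0.0853 s.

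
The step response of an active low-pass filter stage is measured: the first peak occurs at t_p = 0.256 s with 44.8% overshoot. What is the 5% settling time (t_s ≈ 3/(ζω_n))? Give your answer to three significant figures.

ζ from %OS: ζ = |ln 0.448|/√(π²+ln²0.448) = 0.248.
t_p = π/ω_d ⇒ ω_d = 12.3 rad/s; then ω_n = ω_d/√(1−ζ²) = 12.7 rad/s.
t_s ≈ 3/(ζω_n) = 3/(0.248·12.7) = 0.956 s.

t_s ≈ 0.956 s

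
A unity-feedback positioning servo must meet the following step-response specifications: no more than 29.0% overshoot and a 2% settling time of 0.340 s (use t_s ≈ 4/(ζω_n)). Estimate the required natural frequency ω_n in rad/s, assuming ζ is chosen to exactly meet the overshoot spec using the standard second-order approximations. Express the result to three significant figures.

ω_n ≈ 32.1 rad/s

From %OS = 100·exp(−πζ/√(1−ζ²)), invert to get ζ = −ln(OS)/√(π² + ln²(OS)) with OS = 0.290.
−ln 0.290 = 1.238, so ζ = 1.238/√(π² + 1.532) = 0.367.
From t_s ≈ 4/(ζω_n): ω_n = 4/(ζ·t_s) = 4/(0.367·0.340) = 32.1 rad/s.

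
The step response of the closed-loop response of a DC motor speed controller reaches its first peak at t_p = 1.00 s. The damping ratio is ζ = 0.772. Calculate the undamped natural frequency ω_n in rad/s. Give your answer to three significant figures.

Peak time t_p = π/ω_d, so ω_d = π/t_p = π/1.00 = 3.14 rad/s.
ω_n = ω_d/√(1−ζ²) = 3.14/√0.404 = 4.94 rad/s.

ω_n ≈ 4.94 rad/s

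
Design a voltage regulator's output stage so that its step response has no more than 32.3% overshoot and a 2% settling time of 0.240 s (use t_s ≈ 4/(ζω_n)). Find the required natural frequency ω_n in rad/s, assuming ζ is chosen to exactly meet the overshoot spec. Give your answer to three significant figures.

ζ = −ln(OS)/√(π² + (ln OS)²). With OS = 0.323, ln OS = −1.130 and ζ = 1.130/3.339 = 0.338.
From t_s ≈ 4/(ζω_n): ω_n = 4/(ζ·t_s) = 4/(0.338·0.240) = 49.2 rad/s.

ω_n ≈ 49.2 rad/s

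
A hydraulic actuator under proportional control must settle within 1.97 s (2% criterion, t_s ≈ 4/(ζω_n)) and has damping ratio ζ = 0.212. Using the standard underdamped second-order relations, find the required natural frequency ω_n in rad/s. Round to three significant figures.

Rearranging t_s ≈ 4/(ζω_n) gives ω_n = 4/(ζ·t_s) = 4/(0.212 × 1.97) = 9.58 rad/s.

ω_n ≈ 9.58 rad/s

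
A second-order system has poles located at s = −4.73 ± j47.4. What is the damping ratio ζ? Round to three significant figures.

ζ ≈ 0.0993

With σ = 4.73, ω_d = 47.4: ω_n = √(σ²+ω_d²) = 47.6 rad/s, ζ = σ/ω_n = 0.0993.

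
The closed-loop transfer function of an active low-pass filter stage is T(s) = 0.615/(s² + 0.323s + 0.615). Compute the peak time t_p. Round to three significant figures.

ω_n = √0.615 = 0.784 rad/s; ζ = 0.323/(2·0.784) = 0.206.
ω_d = 0.784·√(1 − 0.206²) = 0.767 rad/s. Then t_p = π/ω_d = 4.09 s.

t_p ≈ 4.09 s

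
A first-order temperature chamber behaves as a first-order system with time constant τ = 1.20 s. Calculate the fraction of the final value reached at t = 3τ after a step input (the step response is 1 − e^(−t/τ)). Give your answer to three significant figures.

y(t)/y_∞ = 1 − e^(−t/τ) = 1 − e^(−3) = 1 − e^(−3.00) = 0.950.

y/y_∞ ≈ 0.950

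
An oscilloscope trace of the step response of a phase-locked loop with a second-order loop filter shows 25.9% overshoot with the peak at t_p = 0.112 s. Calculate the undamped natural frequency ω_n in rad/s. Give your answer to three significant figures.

ω_n ≈ 30.5 rad/s

The overshoot fixes ζ = −ln(OS)/√(π²+ln²(OS)) = 0.395.
From t_p = π/ω_d, ω_d = π/0.112 = 28.0 rad/s, so ω_n = ω_d/√(1−ζ²) = 30.5 rad/s.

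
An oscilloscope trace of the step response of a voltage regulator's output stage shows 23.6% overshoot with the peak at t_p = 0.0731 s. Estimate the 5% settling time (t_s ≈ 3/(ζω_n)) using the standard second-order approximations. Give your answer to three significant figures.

ζ from %OS: ζ = |ln 0.236|/√(π²+ln²0.236) = 0.418.
t_p = π/ω_d ⇒ ω_d = 43.0 rad/s; then ω_n = ω_d/√(1−ζ²) = 47.3 rad/s.
t_s ≈ 3/(ζω_n) = 3/(0.418·47.3) = 0.152 s.

t_s ≈ 0.152 s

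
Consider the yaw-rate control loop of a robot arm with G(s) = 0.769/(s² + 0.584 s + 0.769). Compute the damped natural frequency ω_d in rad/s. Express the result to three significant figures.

ω_d ≈ 0.827 rad/s

Comparing the denominator to s² + 2ζω_n s + ω_n²: ω_n = √0.769 = 0.877 rad/s, and 2ζω_n = 0.584 so ζ = 0.584/(2·0.877) = 0.333.
The damped frequency ω_d = ω_n√(1−ζ²) = 0.827 rad/s.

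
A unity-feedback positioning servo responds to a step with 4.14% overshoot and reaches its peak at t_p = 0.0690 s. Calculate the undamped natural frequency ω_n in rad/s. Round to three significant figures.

ω_n ≈ 64.8 rad/s

ζ from %OS: ζ = |ln 0.0414|/√(π²+ln²0.0414) = 0.712.
t_p = π/ω_d ⇒ ω_d = 45.5 rad/s; then ω_n = ω_d/√(1−ζ²) = 64.8 rad/s.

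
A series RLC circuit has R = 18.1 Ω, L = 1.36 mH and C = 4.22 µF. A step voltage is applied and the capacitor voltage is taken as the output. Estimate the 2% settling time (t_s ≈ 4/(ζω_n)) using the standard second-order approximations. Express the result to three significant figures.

For a series RLC circuit (capacitor voltage as output), ω_n = 1/√(LC) = 1/√(1.36 mH · 4.22 µF) = 13200 rad/s.
ζ = (R/2)·√(C/L) = (18.1/2)·√(4.22 µF/1.36 mH) = 0.504.
t_s ≈ 4/(ζω_n) = 0.000601 s.

t_s ≈ 0.000601 s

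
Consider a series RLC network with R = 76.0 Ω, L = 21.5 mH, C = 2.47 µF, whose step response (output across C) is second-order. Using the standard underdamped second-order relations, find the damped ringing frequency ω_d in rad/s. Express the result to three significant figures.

For a series RLC circuit (capacitor voltage as output), ω_n = 1/√(LC) = 1/√(21.5 mH · 2.47 µF) = 4340 rad/s.
ζ = (R/2)·√(C/L) = (76.0/2)·√(2.47 µF/21.5 mH) = 0.407.
ω_d = 4340·√(1 − 0.407²) = 3960 rad/s.

ω_d ≈ 3960 rad/s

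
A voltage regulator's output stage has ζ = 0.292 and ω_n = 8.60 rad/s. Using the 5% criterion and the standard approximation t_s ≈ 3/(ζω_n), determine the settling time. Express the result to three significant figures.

t_s ≈ 3/(ζω_n) = 3/(0.292 × 8.60) = 1.19 s.

t_s ≈ 1.19 s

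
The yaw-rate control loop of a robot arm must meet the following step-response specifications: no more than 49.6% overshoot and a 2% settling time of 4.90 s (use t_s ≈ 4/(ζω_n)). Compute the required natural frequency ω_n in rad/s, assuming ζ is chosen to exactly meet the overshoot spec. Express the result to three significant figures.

ζ = −ln(OS)/√(π² + (ln OS)²). With OS = 0.496, ln OS = −0.7012 and ζ = 0.7012/3.219 = 0.218.
Then ω_n = 4/(ζ t_s) = 4/(0.218 × 4.90) = 3.75 rad/s.

ω_n ≈ 3.75 rad/s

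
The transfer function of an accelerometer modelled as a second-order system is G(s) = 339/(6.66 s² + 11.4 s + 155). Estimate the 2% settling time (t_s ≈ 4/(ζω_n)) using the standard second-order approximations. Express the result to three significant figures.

t_s ≈ 4.67 s

Dividing through by 6.66: denominator becomes s² + 1.712 s + 23.27.
So ω_n = √23.27 = 4.82 rad/s and ζ = 1.712/(2·4.82) = 0.177.
t_s ≈ 4/(ζω_n) = 4.67 s.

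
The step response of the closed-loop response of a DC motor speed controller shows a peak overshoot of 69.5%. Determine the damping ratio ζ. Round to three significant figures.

ζ ≈ 0.115

From %OS = 100·exp(−πζ/√(1−ζ²)), invert to get ζ = −ln(OS)/√(π² + ln²(OS)) with OS = 0.695.
−ln 0.695 = 0.3638, so ζ = 0.3638/√(π² + 0.1324) = 0.115.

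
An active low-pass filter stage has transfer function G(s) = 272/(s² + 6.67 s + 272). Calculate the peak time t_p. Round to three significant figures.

t_p ≈ 0.195 s

Comparing the denominator to s² + 2ζω_n s + ω_n²: ω_n = √272 = 16.5 rad/s, and 2ζω_n = 6.67 so ζ = 6.67/(2·16.5) = 0.202.
ω_d = 16.5·√(1 − 0.202²) = 16.2 rad/s. Then t_p = π/ω_d = 0.195 s.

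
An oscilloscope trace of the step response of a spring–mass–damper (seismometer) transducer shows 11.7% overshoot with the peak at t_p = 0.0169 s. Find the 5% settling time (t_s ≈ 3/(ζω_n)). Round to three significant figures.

From the overshoot, ζ = −ln(OS)/√(π²+ln²(OS)) = 0.564.
t_p = π/ω_d ⇒ ω_d = 186 rad/s; then ω_n = ω_d/√(1−ζ²) = 225 rad/s.
t_s ≈ 3/(ζω_n) = 3/(0.564·225) = 0.0236 s.

t_s ≈ 0.0236 s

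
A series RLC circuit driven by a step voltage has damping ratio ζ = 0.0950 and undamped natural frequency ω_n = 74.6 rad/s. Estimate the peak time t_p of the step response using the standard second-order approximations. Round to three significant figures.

The damped frequency is ω_d = ω_n√(1−ζ²) = 74.6·√(1−0.00903) = 74.3 rad/s.
Peak time t_p = π/ω_d = π/74.3 = 0.0423 s.

t_p ≈ 0.0423 s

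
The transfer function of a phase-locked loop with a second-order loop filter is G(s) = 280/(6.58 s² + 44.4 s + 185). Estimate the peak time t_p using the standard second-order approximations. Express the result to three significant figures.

Dividing through by 6.58: denominator becomes s² + 6.748 s + 28.12.
So ω_n = √28.12 = 5.30 rad/s and ζ = 6.748/(2·5.30) = 0.636.
The damped frequency ω_d = ω_n√(1−ζ²) = 4.09 rad/s. t_p = π/ω_d = 0.768 s.

t_p ≈ 0.768 s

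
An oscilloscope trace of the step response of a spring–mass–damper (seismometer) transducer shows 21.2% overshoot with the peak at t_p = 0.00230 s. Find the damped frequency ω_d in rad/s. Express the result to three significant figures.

t_p = π/ω_d, so ω_d = π/0.00230 = 1370 rad/s.

ω_d ≈ 1370 rad/s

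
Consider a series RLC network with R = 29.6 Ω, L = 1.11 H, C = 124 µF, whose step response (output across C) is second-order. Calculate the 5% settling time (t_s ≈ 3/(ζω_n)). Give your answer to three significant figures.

For a series RLC circuit (capacitor voltage as output), ω_n = 1/√(LC) = 1/√(1.11 H · 124 µF) = 85.2 rad/s.
ζ = (R/2)·√(C/L) = (29.6/2)·√(124 µF/1.11 H) = 0.156.
t_s ≈ 3/(ζω_n) = 0.225 s.

t_s ≈ 0.225 s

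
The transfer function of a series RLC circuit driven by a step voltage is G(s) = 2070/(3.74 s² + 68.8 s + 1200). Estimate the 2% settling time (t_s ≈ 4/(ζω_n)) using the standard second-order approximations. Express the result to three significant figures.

t_s ≈ 0.435 s

Dividing through by 3.74: denominator becomes s² + 18.40 s + 320.9.
So ω_n = √320.9 = 17.9 rad/s and ζ = 18.40/(2·17.9) = 0.513.
t_s ≈ 4/(ζω_n) = 0.435 s.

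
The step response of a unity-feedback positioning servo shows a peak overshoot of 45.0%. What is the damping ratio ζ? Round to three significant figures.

ζ = −ln(OS)/√(π² + (ln OS)²). With OS = 0.450, ln OS = −0.7985 and ζ = 0.7985/3.241 = 0.246.

ζ ≈ 0.246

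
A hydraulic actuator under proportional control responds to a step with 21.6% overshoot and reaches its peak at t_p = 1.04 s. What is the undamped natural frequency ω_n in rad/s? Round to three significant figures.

ω_n ≈ 3.36 rad/s

The overshoot fixes ζ = −ln(OS)/√(π²+ln²(OS)) = 0.438.
t_p = π/ω_d ⇒ ω_d = 3.02 rad/s; then ω_n = ω_d/√(1−ζ²) = 3.36 rad/s.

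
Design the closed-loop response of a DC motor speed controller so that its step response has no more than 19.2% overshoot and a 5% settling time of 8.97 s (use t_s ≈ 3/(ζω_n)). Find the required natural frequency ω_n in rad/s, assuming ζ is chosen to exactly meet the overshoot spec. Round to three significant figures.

ω_n ≈ 0.719 rad/s

ζ = −ln(OS)/√(π² + (ln OS)²). With OS = 0.192, ln OS = −1.650 and ζ = 1.650/3.549 = 0.465.
From t_s ≈ 3/(ζω_n): ω_n = 3/(ζ·t_s) = 3/(0.465·8.97) = 0.719 rad/s.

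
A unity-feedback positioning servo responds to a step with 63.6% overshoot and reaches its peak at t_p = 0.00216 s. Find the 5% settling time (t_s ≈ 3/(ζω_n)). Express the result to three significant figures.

The overshoot fixes ζ = −ln(OS)/√(π²+ln²(OS)) = 0.143.
t_p = π/ω_d ⇒ ω_d = 1450 rad/s; then ω_n = ω_d/√(1−ζ²) = 1470 rad/s.
t_s ≈ 3/(ζω_n) = 3/(0.143·1470) = 0.0143 s.

t_s ≈ 0.0143 s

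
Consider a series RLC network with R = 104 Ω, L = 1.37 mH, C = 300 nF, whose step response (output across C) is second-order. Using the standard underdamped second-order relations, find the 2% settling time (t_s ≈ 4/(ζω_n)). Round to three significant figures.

t_s ≈ 0.000105 s

For a series RLC circuit (capacitor voltage as output), ω_n = 1/√(LC) = 1/√(1.37 mH · 300 nF) = 49300 rad/s.
ζ = (R/2)·√(C/L) = (104/2)·√(300 nF/1.37 mH) = 0.769.
t_s ≈ 4/(ζω_n) = 0.000105 s.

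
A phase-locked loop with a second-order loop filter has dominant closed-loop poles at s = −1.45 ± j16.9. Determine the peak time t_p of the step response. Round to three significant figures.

t_p = π/ω_d with ω_d = 16.9 (the imaginary part), so t_p = 0.186 s.

t_p ≈ 0.186 s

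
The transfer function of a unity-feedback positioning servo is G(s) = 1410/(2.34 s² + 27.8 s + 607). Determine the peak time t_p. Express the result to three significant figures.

Dividing through by 2.34: denominator becomes s² + 11.88 s + 259.4.
So ω_n = √259.4 = 16.1 rad/s and ζ = 11.88/(2·16.1) = 0.369.
ω_d = ω_n√(1−ζ²) = 15.0 rad/s. t_p = π/ω_d = 0.210 s.

t_p ≈ 0.210 s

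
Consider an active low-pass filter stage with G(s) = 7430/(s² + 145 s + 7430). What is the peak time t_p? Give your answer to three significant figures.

t_p ≈ 0.0674 s

Matching coefficients with s² + 2ζω_n s + ω_n² gives ω_n² = 7430 ⇒ ω_n = 86.2 rad/s, and ζ = 145/(2ω_n) = 0.841.
ω_d = 86.2·√(1 − 0.841²) = 46.6 rad/s. Then t_p = π/ω_d = 0.0674 s.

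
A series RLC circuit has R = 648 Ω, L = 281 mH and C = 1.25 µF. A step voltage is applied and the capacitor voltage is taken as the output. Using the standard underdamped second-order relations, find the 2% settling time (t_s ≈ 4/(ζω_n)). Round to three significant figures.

For a series RLC circuit (capacitor voltage as output), ω_n = 1/√(LC) = 1/√(281 mH · 1.25 µF) = 1690 rad/s.
ζ = (R/2)·√(C/L) = (648/2)·√(1.25 µF/281 mH) = 0.683.
t_s ≈ 4/(ζω_n) = 0.00347 s.

t_s ≈ 0.00347 s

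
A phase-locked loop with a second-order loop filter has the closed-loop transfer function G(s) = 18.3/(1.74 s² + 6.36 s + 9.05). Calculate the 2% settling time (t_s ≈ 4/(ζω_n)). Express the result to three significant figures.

Dividing through by 1.74: denominator becomes s² + 3.655 s + 5.201.
So ω_n = √5.201 = 2.28 rad/s and ζ = 3.655/(2·2.28) = 0.801.
t_s ≈ 4/(ζω_n) = 2.19 s.

t_s ≈ 2.19 s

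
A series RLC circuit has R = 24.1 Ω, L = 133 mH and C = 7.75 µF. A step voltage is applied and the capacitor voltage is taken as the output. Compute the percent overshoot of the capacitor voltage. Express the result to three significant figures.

For a series RLC circuit (capacitor voltage as output), ω_n = 1/√(LC) = 1/√(133 mH · 7.75 µF) = 985 rad/s.
ζ = (R/2)·√(C/L) = (24.1/2)·√(7.75 µF/133 mH) = 0.0920.
%OS = 100·exp(−πζ/√(1−ζ²)) = 74.8%.

%OS ≈ 74.8%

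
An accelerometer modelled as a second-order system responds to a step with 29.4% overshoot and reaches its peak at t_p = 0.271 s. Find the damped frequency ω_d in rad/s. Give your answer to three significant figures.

t_p = π/ω_d, so ω_d = π/0.271 = 11.6 rad/s.

ω_d ≈ 11.6 rad/s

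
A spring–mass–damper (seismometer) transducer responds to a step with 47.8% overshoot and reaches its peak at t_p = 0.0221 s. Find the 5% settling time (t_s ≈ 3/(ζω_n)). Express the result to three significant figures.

ζ from %OS: ζ = |ln 0.478|/√(π²+ln²0.478) = 0.229.
From t_p = π/ω_d, ω_d = π/0.0221 = 142 rad/s, so ω_n = ω_d/√(1−ζ²) = 146 rad/s.
t_s ≈ 3/(ζω_n) = 3/(0.229·146) = 0.0898 s.

t_s ≈ 0.0898 s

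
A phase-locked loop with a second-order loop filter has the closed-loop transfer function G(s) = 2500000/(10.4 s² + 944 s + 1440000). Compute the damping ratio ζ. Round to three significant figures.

Dividing through by 10.4: denominator becomes s² + 90.77 s + 138500.
So ω_n = √138500 = 372 rad/s and ζ = 90.77/(2·372) = 0.122.

ζ ≈ 0.122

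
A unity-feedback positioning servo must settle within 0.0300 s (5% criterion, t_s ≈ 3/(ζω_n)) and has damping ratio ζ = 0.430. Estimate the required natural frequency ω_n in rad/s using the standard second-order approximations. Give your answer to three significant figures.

Rearranging t_s ≈ 3/(ζω_n) gives ω_n = 3/(ζ·t_s) = 3/(0.430 × 0.0300) = 233 rad/s.

ω_n ≈ 233 rad/s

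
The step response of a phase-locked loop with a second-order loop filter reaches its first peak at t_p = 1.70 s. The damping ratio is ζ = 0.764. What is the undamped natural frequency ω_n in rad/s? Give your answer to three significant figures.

ω_n ≈ 2.86 rad/s

Peak time t_p = π/ω_d, so ω_d = π/t_p = π/1.70 = 1.85 rad/s.
ω_n = ω_d/√(1−ζ²) = 1.85/√0.416 = 2.86 rad/s.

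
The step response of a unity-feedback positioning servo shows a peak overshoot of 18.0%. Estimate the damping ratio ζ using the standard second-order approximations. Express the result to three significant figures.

Inverting the overshoot relation: ζ = |ln 0.180|/√(π² + ln²0.180) = 0.479.

ζ ≈ 0.479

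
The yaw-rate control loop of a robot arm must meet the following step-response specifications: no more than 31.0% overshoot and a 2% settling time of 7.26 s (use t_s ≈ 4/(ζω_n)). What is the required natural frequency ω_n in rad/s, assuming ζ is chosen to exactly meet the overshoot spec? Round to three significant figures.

ζ = −ln(OS)/√(π² + (ln OS)²). With OS = 0.310, ln OS = −1.171 and ζ = 1.171/3.353 = 0.349.
From t_s ≈ 4/(ζω_n): ω_n = 4/(ζ·t_s) = 4/(0.349·7.26) = 1.58 rad/s.

ω_n ≈ 1.58 rad/s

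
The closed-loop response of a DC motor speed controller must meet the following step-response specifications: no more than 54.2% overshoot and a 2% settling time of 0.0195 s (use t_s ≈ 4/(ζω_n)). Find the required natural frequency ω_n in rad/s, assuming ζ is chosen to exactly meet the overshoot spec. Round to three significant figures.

ω_n ≈ 1070 rad/s

ζ = −ln(OS)/√(π² + (ln OS)²). With OS = 0.542, ln OS = −0.6125 and ζ = 0.6125/3.201 = 0.191.
From t_s ≈ 4/(ζω_n): ω_n = 4/(ζ·t_s) = 4/(0.191·0.0195) = 1070 rad/s.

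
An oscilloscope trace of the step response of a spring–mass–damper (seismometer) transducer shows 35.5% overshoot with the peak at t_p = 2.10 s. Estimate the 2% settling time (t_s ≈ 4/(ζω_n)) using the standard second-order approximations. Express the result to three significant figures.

From the overshoot, ζ = −ln(OS)/√(π²+ln²(OS)) = 0.313.
t_p = π/ω_d ⇒ ω_d = 1.50 rad/s; then ω_n = ω_d/√(1−ζ²) = 1.58 rad/s.
t_s ≈ 4/(ζω_n) = 4/(0.313·1.58) = 8.11 s.

t_s ≈ 8.11 s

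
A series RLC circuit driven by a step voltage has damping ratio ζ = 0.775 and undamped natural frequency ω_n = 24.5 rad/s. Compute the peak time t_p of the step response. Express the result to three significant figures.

t_p ≈ 0.203 s

The damped frequency is ω_d = ω_n√(1−ζ²) = 24.5·√(1−0.601) = 15.5 rad/s.
Peak time t_p = π/ω_d = π/15.5 = 0.203 s.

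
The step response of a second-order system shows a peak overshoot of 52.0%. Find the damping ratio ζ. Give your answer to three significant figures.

ζ ≈ 0.204

Inverting the overshoot relation: ζ = |ln 0.520|/√(π² + ln²0.520) = 0.204.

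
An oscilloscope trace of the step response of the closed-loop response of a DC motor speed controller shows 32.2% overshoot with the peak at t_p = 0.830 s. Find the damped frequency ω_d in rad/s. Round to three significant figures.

ω_d ≈ 3.79 rad/s

t_p = π/ω_d, so ω_d = π/0.830 = 3.79 rad/s.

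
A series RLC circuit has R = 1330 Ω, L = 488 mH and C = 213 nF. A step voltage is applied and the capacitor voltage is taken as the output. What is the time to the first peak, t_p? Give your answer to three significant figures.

t_p ≈ 0.00113 s

For a series RLC circuit (capacitor voltage as output), ω_n = 1/√(LC) = 1/√(488 mH · 213 nF) = 3100 rad/s.
ζ = (R/2)·√(C/L) = (1330/2)·√(213 nF/488 mH) = 0.439.
ω_d = ω_n√(1−ζ²) = 2790 rad/s. t_p = π/ω_d = 0.00113 s.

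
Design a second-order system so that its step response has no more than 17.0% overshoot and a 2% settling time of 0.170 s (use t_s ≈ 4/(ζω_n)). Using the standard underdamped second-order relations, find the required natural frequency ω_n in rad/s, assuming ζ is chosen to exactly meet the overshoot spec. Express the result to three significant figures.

ω_n ≈ 47.9 rad/s

From %OS = 100·exp(−πζ/√(1−ζ²)), invert to get ζ = −ln(OS)/√(π² + ln²(OS)) with OS = 0.170.
−ln 0.170 = 1.772, so ζ = 1.772/√(π² + 3.140) = 0.491.
From t_s ≈ 4/(ζω_n): ω_n = 4/(ζ·t_s) = 4/(0.491·0.170) = 47.9 rad/s.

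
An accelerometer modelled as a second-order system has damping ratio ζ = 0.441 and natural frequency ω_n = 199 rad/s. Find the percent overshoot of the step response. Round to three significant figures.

%OS ≈ 21.4%

For an underdamped second-order system, %OS = 100·exp(−πζ/√(1−ζ²)).
πζ/√(1−ζ²) = π·0.441/√(1−0.194) = 1.544, so %OS = 100·e^(−1.544) = 21.4%.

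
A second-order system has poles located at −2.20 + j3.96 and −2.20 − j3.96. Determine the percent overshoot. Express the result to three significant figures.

%OS ≈ 17.5%

|pole| = ω_n = √(2.20² + 3.96²) = 4.53 rad/s; ζ = cos θ = σ/ω_n = 0.486.
Overshoot: exp(−π·0.486/√(1−0.486²)) = 0.175, i.e. 17.5%.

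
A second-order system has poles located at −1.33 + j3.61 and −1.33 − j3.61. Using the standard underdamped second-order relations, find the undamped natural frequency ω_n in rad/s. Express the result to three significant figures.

With σ = 1.33, ω_d = 3.61: ω_n = √(σ²+ω_d²) = 3.85 rad/s, ζ = σ/ω_n = 0.346.

ω_n ≈ 3.85 rad/s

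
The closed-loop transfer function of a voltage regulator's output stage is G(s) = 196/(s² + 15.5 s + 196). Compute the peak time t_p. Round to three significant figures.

Comparing the denominator to s² + 2ζω_n s + ω_n²: ω_n = √196 = 14.0 rad/s, and 2ζω_n = 15.5 so ζ = 15.5/(2·14.0) = 0.554.
ω_d = 14.0·√(1 − 0.554²) = 11.7 rad/s. Then t_p = π/ω_d = 0.269 s.

t_p ≈ 0.269 s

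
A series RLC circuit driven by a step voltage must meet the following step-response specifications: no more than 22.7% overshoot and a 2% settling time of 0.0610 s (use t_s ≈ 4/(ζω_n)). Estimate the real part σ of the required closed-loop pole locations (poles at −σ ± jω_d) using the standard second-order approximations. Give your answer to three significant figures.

σ ≈ 65.6

The settling-time spec alone fixes σ = ζω_n = 4/t_s = 4/0.0610 = 65.6.
(Overshoot then fixes ζ = 0.427 and hence ω_d = σ·√(1−ζ²)/ζ = 139 rad/s.)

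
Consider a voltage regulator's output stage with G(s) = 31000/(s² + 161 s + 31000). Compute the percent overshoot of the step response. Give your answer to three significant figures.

%OS ≈ 19.9%

Comparing the denominator to s² + 2ζω_n s + ω_n²: ω_n = √31000 = 176 rad/s, and 2ζω_n = 161 so ζ = 161/(2·176) = 0.457.
Overshoot: exp(−π·0.457/√(1−0.457²)) = 0.199, i.e. 19.9%.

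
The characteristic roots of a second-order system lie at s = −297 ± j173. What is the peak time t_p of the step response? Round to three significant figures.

t_p ≈ 0.0182 s

t_p = π/ω_d with ω_d = 173 (the imaginary part), so t_p = 0.0182 s.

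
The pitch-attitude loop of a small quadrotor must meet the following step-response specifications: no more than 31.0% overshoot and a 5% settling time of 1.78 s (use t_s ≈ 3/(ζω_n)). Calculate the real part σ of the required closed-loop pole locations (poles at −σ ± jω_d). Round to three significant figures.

σ ≈ 1.69

The settling-time spec alone fixes σ = ζω_n = 3/t_s = 3/1.78 = 1.69.
(Overshoot then fixes ζ = 0.349 and hence ω_d = σ·√(1−ζ²)/ζ = 4.52 rad/s.)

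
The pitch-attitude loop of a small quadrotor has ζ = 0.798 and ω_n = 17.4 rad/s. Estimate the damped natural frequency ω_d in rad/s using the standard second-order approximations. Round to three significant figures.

ω_d ≈ 10.5 rad/s

ω_d = ω_n√(1−ζ²) = 17.4·√0.363 = 10.5 rad/s.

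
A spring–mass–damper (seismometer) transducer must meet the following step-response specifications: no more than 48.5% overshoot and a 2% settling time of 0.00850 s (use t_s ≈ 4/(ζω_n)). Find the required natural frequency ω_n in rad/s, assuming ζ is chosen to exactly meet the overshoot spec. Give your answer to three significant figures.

Inverting the overshoot relation: ζ = |ln 0.485|/√(π² + ln²0.485) = 0.224.
Then ω_n = 4/(ζ t_s) = 4/(0.224 × 0.00850) = 2100 rad/s.

ω_n ≈ 2100 rad/s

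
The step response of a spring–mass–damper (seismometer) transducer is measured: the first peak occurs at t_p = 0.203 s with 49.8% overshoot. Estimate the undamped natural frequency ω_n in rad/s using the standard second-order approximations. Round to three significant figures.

ζ from %OS: ζ = |ln 0.498|/√(π²+ln²0.498) = 0.217.
t_p = π/ω_d ⇒ ω_d = 15.5 rad/s; then ω_n = ω_d/√(1−ζ²) = 15.9 rad/s.

ω_n ≈ 15.9 rad/s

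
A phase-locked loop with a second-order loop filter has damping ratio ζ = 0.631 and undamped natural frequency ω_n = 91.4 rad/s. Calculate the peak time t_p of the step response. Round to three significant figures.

t_p ≈ 0.0443 s

The damped frequency is ω_d = ω_n√(1−ζ²) = 91.4·√(1−0.398) = 70.9 rad/s.
Peak time t_p = π/ω_d = π/70.9 = 0.0443 s.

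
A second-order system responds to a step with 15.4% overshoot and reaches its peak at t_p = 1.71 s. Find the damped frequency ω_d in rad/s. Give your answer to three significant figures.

t_p = π/ω_d, so ω_d = π/1.71 = 1.84 rad/s.

ω_d ≈ 1.84 rad/s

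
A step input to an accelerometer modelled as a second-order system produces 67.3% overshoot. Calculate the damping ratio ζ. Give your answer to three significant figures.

ζ ≈ 0.125

From %OS = 100·exp(−πζ/√(1−ζ²)), invert to get ζ = −ln(OS)/√(π² + ln²(OS)) with OS = 0.673.
−ln 0.673 = 0.3960, so ζ = 0.3960/√(π² + 0.1568) = 0.125.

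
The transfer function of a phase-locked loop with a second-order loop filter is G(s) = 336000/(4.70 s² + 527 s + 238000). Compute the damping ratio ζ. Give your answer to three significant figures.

Dividing through by 4.70: denominator becomes s² + 112.1 s + 50640.
So ω_n = √50640 = 225 rad/s and ζ = 112.1/(2·225) = 0.249.

ζ ≈ 0.249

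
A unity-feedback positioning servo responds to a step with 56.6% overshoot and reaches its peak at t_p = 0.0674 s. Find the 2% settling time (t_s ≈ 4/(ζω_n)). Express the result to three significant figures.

From the overshoot, ζ = −ln(OS)/√(π²+ln²(OS)) = 0.178.
From t_p = π/ω_d, ω_d = π/0.0674 = 46.6 rad/s, so ω_n = ω_d/√(1−ζ²) = 47.4 rad/s.
t_s ≈ 4/(ζω_n) = 4/(0.178·47.4) = 0.474 s.

t_s ≈ 0.474 s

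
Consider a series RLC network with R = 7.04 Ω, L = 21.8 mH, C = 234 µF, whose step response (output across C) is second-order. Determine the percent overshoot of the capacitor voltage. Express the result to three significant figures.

For a series RLC circuit (capacitor voltage as output), ω_n = 1/√(LC) = 1/√(21.8 mH · 234 µF) = 443 rad/s.
ζ = (R/2)·√(C/L) = (7.04/2)·√(234 µF/21.8 mH) = 0.365.
Overshoot: exp(−π·0.365/√(1−0.365²)) = 0.292, i.e. 29.2%.

%OS ≈ 29.2%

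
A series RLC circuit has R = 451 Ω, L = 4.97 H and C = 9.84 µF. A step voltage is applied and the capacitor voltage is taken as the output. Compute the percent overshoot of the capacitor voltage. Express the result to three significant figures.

For a series RLC circuit (capacitor voltage as output), ω_n = 1/√(LC) = 1/√(4.97 H · 9.84 µF) = 143 rad/s.
ζ = (R/2)·√(C/L) = (451/2)·√(9.84 µF/4.97 H) = 0.317.
Overshoot: exp(−π·0.317/√(1−0.317²)) = 0.350, i.e. 35.0%.

%OS ≈ 35.0%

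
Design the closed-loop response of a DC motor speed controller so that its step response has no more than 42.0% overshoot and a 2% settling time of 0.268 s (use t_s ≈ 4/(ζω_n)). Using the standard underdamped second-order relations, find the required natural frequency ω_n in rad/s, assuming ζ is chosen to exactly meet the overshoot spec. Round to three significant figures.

ω_n ≈ 56.1 rad/s

Inverting the overshoot relation: ζ = |ln 0.420|/√(π² + ln²0.420) = 0.266.
Then ω_n = 4/(ζ t_s) = 4/(0.266 × 0.268) = 56.1 rad/s.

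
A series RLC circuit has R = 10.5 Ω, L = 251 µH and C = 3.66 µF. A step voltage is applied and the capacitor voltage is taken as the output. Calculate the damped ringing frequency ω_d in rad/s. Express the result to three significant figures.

For a series RLC circuit (capacitor voltage as output), ω_n = 1/√(LC) = 1/√(251 µH · 3.66 µF) = 33000 rad/s.
ζ = (R/2)·√(C/L) = (10.5/2)·√(3.66 µF/251 µH) = 0.634.
The damped frequency ω_d = ω_n√(1−ζ²) = 25500 rad/s.

ω_d ≈ 25500 rad/s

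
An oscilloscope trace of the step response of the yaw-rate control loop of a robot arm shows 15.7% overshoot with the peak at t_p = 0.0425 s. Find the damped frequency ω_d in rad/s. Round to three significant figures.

ω_d ≈ 73.9 rad/s

t_p = π/ω_d, so ω_d = π/0.0425 = 73.9 rad/s.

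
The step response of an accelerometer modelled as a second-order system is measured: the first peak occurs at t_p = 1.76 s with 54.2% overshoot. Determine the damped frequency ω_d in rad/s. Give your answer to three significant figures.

ω_d ≈ 1.78 rad/s

t_p = π/ω_d, so ω_d = π/1.76 = 1.78 rad/s.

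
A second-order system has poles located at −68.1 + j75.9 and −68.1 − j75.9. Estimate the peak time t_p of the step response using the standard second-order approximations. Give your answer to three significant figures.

t_p = π/ω_d with ω_d = 75.9 (the imaginary part), so t_p = 0.0414 s.

t_p ≈ 0.0414 s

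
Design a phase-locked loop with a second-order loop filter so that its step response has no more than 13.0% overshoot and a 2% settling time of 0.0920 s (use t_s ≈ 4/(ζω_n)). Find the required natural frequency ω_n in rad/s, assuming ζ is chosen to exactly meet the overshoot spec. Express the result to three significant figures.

From %OS = 100·exp(−πζ/√(1−ζ²)), invert to get ζ = −ln(OS)/√(π² + ln²(OS)) with OS = 0.130.
−ln 0.130 = 2.040, so ζ = 2.040/√(π² + 4.163) = 0.545.
Then ω_n = 4/(ζ t_s) = 4/(0.545 × 0.0920) = 79.8 rad/s.

ω_n ≈ 79.8 rad/s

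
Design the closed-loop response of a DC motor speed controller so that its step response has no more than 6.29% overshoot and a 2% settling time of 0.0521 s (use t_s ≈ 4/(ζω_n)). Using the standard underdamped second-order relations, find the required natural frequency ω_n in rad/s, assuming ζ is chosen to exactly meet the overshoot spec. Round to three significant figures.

ω_n ≈ 116 rad/s

ζ = −ln(OS)/√(π² + (ln OS)²). With OS = 0.0629, ln OS = −2.766 and ζ = 2.766/4.186 = 0.661.
Then ω_n = 4/(ζ t_s) = 4/(0.661 × 0.0521) = 116 rad/s.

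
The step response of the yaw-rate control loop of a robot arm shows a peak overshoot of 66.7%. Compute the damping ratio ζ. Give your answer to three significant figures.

ζ ≈ 0.128

Inverting the overshoot relation: ζ = |ln 0.667|/√(π² + ln²0.667) = 0.128.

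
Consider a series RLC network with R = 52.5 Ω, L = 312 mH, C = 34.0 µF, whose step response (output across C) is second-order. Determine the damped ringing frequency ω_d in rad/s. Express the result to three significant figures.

ω_d ≈ 295 rad/s

For a series RLC circuit (capacitor voltage as output), ω_n = 1/√(LC) = 1/√(312 mH · 34.0 µF) = 307 rad/s.
ζ = (R/2)·√(C/L) = (52.5/2)·√(34.0 µF/312 mH) = 0.274.
The damped frequency ω_d = ω_n√(1−ζ²) = 295 rad/s.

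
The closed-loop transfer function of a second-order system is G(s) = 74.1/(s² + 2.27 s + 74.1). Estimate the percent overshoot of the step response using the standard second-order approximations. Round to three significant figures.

%OS ≈ 65.8%

Comparing the denominator to s² + 2ζω_n s + ω_n²: ω_n = √74.1 = 8.61 rad/s, and 2ζω_n = 2.27 so ζ = 2.27/(2·8.61) = 0.132.
%OS = 100 e^{−πζ/√(1−ζ²)} with ζ = 0.132 gives 65.8%.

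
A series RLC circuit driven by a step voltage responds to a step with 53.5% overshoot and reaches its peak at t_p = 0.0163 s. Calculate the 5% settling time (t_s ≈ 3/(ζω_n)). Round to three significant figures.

t_s ≈ 0.0782 s

ζ from %OS: ζ = |ln 0.535|/√(π²+ln²0.535) = 0.195.
From t_p = π/ω_d, ω_d = π/0.0163 = 193 rad/s, so ω_n = ω_d/√(1−ζ²) = 197 rad/s.
t_s ≈ 3/(ζω_n) = 3/(0.195·197) = 0.0782 s.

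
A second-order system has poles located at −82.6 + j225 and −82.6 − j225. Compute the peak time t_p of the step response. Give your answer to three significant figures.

t_p = π/ω_d with ω_d = 225 (the imaginary part), so t_p = 0.0140 s.

t_p ≈ 0.0140 s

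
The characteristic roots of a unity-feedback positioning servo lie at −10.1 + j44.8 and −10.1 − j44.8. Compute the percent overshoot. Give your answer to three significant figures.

With σ = 10.1, ω_d = 44.8: ω_n = √(σ²+ω_d²) = 45.9 rad/s, ζ = σ/ω_n = 0.220.
%OS = 100 e^{−πζ/√(1−ζ²)} with ζ = 0.220 gives 49.2%.

%OS ≈ 49.2%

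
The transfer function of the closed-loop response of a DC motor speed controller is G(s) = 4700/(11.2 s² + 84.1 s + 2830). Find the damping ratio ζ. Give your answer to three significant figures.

ζ ≈ 0.236

Dividing through by 11.2: denominator becomes s² + 7.509 s + 252.7.
So ω_n = √252.7 = 15.9 rad/s and ζ = 7.509/(2·15.9) = 0.236.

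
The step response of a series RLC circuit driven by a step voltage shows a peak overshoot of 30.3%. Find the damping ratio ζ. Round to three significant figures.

ζ ≈ 0.355

ζ = −ln(OS)/√(π² + (ln OS)²). With OS = 0.303, ln OS = −1.194 and ζ = 1.194/3.361 = 0.355.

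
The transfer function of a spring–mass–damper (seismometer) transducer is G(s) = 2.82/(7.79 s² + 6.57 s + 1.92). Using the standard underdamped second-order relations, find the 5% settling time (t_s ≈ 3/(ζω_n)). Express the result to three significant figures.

Dividing through by 7.79: denominator becomes s² + 0.8434 s + 0.2465.
So ω_n = √0.2465 = 0.496 rad/s and ζ = 0.8434/(2·0.496) = 0.849.
t_s ≈ 3/(ζω_n) = 7.11 s.

t_s ≈ 7.11 s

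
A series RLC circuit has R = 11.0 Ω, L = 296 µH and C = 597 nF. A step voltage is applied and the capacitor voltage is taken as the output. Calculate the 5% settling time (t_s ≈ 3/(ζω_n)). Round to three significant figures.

For a series RLC circuit (capacitor voltage as output), ω_n = 1/√(LC) = 1/√(296 µH · 597 nF) = 75200 rad/s.
ζ = (R/2)·√(C/L) = (11.0/2)·√(597 nF/296 µH) = 0.247.
t_s ≈ 3/(ζω_n) = 0.000161 s.

t_s ≈ 0.000161 s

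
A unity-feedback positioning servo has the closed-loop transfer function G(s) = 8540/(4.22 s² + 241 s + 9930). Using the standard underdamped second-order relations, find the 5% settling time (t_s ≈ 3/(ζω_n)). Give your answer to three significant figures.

Dividing through by 4.22: denominator becomes s² + 57.11 s + 2353.
So ω_n = √2353 = 48.5 rad/s and ζ = 57.11/(2·48.5) = 0.589.
t_s ≈ 3/(ζω_n) = 0.105 s.

t_s ≈ 0.105 s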